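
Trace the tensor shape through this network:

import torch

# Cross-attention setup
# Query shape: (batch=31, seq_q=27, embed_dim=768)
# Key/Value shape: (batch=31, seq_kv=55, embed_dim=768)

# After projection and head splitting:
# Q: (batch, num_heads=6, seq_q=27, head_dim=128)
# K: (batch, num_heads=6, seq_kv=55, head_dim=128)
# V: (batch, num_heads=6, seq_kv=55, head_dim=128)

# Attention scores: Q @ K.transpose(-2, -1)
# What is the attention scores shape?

Input shape: (31, 27, 768)
Output shape: (31, 6, 27, 55)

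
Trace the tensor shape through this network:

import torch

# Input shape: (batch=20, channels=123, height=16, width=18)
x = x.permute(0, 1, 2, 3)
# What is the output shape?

Input shape: (20, 123, 16, 18)
Output shape: (20, 123, 16, 18)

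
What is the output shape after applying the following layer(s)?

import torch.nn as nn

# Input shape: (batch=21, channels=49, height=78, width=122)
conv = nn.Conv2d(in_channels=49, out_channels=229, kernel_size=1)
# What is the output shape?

Input shape: (21, 49, 78, 122)
Output shape: (21, 229, 78, 122)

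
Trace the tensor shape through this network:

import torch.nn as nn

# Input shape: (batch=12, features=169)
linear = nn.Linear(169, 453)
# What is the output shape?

Input shape: (12, 169)
Output shape: (12, 453)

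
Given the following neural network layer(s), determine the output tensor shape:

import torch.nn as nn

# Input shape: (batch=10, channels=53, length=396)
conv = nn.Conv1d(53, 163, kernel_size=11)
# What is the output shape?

Input shape: (10, 53, 396)
Output shape: (10, 163, 386)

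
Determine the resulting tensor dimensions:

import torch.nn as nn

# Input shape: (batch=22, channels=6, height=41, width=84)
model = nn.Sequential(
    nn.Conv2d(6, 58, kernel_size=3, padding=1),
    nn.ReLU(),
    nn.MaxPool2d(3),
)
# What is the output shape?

Input shape: (22, 6, 41, 84)
  -> after Conv2d: (22, 58, 41, 84)
  -> after ReLU: (22, 58, 41, 84)
Output shape: (22, 58, 13, 28)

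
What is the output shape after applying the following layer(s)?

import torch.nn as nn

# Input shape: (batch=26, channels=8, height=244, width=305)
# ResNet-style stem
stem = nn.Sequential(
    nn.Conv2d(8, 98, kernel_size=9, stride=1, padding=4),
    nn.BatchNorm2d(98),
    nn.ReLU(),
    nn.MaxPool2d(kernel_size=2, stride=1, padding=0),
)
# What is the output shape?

Input shape: (26, 8, 244, 305)
  -> after Conv2d 9x9 stride=1: (26, 98, 244, 305)
Output shape: (26, 98, 243, 304)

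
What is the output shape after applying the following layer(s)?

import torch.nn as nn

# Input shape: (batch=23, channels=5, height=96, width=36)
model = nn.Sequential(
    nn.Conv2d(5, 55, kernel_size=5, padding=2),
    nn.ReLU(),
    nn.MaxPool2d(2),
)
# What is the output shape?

Input shape: (23, 5, 96, 36)
  -> after Conv2d: (23, 55, 96, 36)
  -> after ReLU: (23, 55, 96, 36)
Output shape: (23, 55, 48, 18)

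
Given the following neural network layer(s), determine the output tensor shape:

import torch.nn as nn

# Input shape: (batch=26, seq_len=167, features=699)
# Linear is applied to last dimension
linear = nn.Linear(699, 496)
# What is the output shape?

Input shape: (26, 167, 699)
Output shape: (26, 167, 496)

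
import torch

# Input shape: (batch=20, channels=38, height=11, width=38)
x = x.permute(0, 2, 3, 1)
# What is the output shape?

Input shape: (20, 38, 11, 38)
Output shape: (20, 11, 38, 38)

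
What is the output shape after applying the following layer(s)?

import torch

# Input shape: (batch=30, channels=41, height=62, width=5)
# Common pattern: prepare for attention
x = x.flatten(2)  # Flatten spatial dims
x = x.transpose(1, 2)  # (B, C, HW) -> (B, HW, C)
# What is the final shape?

Input shape: (30, 41, 62, 5)
  -> after flatten(2): (30, 41, 310)
Output shape: (30, 310, 41)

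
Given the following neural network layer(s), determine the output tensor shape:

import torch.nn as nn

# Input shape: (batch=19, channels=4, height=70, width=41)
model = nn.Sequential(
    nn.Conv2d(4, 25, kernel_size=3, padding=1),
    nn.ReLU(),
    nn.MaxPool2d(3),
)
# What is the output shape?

Input shape: (19, 4, 70, 41)
  -> after Conv2d: (19, 25, 70, 41)
  -> after ReLU: (19, 25, 70, 41)
Output shape: (19, 25, 23, 13)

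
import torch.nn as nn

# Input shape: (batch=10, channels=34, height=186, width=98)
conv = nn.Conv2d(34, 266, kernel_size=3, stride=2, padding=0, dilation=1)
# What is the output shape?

Input shape: (10, 34, 186, 98)
Output shape: (10, 266, 92, 48)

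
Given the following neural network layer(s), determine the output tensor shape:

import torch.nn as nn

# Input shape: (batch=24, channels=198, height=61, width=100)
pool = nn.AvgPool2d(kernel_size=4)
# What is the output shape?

Input shape: (24, 198, 61, 100)
Output shape: (24, 198, 15, 25)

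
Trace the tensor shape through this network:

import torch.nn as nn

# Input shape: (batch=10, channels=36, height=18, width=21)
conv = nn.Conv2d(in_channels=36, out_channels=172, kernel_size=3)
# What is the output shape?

Input shape: (10, 36, 18, 21)
Output shape: (10, 172, 16, 19)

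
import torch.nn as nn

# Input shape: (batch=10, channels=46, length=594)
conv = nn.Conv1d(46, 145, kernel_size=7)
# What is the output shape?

Input shape: (10, 46, 594)
Output shape: (10, 145, 588)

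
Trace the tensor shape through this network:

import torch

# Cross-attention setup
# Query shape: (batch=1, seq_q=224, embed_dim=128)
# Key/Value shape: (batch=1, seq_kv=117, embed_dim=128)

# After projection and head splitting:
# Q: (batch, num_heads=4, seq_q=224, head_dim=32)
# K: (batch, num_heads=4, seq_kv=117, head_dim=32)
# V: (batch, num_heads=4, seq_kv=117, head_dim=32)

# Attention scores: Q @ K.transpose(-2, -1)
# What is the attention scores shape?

Input shape: (1, 224, 128)
Output shape: (1, 4, 224, 117)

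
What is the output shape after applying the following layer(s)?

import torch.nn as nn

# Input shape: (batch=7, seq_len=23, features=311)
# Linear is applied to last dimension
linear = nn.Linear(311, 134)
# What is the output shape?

Input shape: (7, 23, 311)
Output shape: (7, 23, 134)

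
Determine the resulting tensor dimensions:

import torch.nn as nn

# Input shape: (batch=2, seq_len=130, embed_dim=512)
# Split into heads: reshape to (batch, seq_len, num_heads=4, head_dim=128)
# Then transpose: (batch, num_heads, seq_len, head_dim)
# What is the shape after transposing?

Input shape: (2, 130, 512)
  -> after reshape: (2, 130, 4, 128)
Output shape: (2, 4, 130, 128)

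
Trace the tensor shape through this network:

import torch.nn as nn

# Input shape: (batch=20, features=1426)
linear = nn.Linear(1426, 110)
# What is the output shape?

Input shape: (20, 1426)
Output shape: (20, 110)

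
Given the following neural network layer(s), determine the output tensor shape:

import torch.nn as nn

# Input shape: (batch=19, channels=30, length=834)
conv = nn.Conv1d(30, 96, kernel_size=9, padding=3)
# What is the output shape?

Input shape: (19, 30, 834)
Output shape: (19, 96, 832)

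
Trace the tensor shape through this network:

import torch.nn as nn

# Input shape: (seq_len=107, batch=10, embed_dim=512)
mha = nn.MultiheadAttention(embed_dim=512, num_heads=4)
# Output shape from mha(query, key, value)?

Input shape: (107, 10, 512)
Output shape: (107, 10, 512)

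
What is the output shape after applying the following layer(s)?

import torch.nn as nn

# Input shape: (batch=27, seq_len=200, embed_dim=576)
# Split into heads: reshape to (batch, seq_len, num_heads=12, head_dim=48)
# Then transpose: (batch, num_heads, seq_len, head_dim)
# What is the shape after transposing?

Input shape: (27, 200, 576)
  -> after reshape: (27, 200, 12, 48)
Output shape: (27, 12, 200, 48)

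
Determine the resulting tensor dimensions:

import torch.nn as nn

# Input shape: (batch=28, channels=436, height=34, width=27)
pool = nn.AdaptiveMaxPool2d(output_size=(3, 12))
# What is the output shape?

Input shape: (28, 436, 34, 27)
Output shape: (28, 436, 3, 12)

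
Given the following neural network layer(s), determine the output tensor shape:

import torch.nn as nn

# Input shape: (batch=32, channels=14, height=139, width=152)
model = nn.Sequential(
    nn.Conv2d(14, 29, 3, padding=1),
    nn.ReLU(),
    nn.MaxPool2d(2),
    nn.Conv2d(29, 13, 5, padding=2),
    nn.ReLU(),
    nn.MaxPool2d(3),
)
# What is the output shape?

Input shape: (32, 14, 139, 152)
  -> after first Conv2d: (32, 29, 139, 152)
  -> after first MaxPool2d: (32, 29, 69, 76)
  -> after second Conv2d: (32, 13, 69, 76)
Output shape: (32, 13, 23, 25)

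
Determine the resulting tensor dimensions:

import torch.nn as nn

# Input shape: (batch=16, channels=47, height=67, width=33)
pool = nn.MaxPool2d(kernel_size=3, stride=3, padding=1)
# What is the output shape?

Input shape: (16, 47, 67, 33)
Output shape: (16, 47, 23, 11)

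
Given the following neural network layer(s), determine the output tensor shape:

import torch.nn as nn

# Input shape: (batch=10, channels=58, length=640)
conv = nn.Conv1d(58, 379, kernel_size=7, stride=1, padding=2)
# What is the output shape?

Input shape: (10, 58, 640)
Output shape: (10, 379, 638)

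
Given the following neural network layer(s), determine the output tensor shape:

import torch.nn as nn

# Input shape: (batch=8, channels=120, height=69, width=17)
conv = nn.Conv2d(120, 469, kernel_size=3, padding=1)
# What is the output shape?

Input shape: (8, 120, 69, 17)
Output shape: (8, 469, 69, 17)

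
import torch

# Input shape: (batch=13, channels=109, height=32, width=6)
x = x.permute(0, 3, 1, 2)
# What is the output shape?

Input shape: (13, 109, 32, 6)
Output shape: (13, 6, 109, 32)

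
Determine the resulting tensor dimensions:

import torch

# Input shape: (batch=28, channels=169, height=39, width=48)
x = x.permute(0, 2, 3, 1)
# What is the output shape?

Input shape: (28, 169, 39, 48)
Output shape: (28, 39, 48, 169)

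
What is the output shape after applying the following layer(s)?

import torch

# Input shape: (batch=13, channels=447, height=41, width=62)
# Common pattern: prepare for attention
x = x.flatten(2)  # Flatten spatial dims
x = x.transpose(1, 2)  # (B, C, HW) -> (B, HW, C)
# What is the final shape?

Input shape: (13, 447, 41, 62)
  -> after flatten(2): (13, 447, 2542)
Output shape: (13, 2542, 447)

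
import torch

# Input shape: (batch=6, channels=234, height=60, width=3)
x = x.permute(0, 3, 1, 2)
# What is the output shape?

Input shape: (6, 234, 60, 3)
Output shape: (6, 3, 234, 60)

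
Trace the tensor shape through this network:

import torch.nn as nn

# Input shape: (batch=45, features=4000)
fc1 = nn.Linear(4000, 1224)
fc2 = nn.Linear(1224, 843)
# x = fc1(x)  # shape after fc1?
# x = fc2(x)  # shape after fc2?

Input shape: (45, 4000)
  -> after fc1: (45, 1224)
Output shape: (45, 843)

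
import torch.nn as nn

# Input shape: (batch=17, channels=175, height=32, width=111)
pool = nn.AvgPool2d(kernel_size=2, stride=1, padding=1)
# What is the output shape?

Input shape: (17, 175, 32, 111)
Output shape: (17, 175, 33, 112)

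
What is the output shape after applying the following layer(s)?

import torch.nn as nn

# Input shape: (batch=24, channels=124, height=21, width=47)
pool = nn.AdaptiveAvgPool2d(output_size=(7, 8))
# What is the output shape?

Input shape: (24, 124, 21, 47)
Output shape: (24, 124, 7, 8)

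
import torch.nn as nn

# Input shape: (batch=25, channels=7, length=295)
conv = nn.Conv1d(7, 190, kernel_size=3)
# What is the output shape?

Input shape: (25, 7, 295)
Output shape: (25, 190, 293)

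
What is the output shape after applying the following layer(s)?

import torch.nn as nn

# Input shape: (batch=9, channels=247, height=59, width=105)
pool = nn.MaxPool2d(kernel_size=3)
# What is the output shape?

Input shape: (9, 247, 59, 105)
Output shape: (9, 247, 19, 35)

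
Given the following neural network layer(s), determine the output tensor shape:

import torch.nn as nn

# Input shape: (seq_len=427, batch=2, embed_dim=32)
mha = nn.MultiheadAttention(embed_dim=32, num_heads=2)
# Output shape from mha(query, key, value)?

Input shape: (427, 2, 32)
Output shape: (427, 2, 32)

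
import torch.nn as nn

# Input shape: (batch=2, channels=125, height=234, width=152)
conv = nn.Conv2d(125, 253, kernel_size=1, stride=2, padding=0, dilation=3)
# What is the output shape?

Input shape: (2, 125, 234, 152)
Output shape: (2, 253, 117, 76)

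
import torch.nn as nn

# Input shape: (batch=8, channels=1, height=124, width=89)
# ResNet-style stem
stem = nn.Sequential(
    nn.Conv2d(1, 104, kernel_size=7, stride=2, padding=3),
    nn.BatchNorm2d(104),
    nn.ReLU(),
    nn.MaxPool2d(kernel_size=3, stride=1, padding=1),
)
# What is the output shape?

Input shape: (8, 1, 124, 89)
  -> after Conv2d 7x7 stride=2: (8, 104, 62, 45)
Output shape: (8, 104, 62, 45)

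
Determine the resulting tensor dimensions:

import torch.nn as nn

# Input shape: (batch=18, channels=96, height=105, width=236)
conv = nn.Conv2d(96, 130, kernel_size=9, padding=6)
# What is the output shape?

Input shape: (18, 96, 105, 236)
Output shape: (18, 130, 109, 240)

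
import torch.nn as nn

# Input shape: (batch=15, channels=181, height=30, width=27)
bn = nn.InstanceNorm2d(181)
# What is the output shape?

Input shape: (15, 181, 30, 27)
Output shape: (15, 181, 30, 27)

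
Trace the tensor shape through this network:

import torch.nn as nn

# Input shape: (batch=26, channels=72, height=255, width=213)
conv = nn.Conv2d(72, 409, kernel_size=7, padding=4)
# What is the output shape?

Input shape: (26, 72, 255, 213)
Output shape: (26, 409, 257, 215)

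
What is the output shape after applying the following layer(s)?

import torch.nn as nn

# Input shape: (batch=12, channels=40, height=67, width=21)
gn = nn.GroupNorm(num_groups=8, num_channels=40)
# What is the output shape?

Input shape: (12, 40, 67, 21)
Output shape: (12, 40, 67, 21)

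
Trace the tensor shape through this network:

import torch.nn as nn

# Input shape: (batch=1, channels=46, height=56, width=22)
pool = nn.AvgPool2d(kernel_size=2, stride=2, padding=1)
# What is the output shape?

Input shape: (1, 46, 56, 22)
Output shape: (1, 46, 29, 12)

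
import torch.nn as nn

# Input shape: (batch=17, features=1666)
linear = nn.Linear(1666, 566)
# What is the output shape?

Input shape: (17, 1666)
Output shape: (17, 566)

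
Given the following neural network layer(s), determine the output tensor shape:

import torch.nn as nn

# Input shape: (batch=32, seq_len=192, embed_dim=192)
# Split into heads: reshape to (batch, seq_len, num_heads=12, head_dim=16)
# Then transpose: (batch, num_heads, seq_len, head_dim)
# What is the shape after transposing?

Input shape: (32, 192, 192)
  -> after reshape: (32, 192, 12, 16)
Output shape: (32, 12, 192, 16)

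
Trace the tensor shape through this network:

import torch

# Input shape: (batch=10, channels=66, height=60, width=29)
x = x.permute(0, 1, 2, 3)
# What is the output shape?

Input shape: (10, 66, 60, 29)
Output shape: (10, 66, 60, 29)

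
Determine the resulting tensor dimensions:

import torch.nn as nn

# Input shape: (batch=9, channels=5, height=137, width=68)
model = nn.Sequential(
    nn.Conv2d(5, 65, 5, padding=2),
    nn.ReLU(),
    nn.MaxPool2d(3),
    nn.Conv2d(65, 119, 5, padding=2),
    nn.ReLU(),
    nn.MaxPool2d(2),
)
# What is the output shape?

Input shape: (9, 5, 137, 68)
  -> after first Conv2d: (9, 65, 137, 68)
  -> after first MaxPool2d: (9, 65, 45, 22)
  -> after second Conv2d: (9, 119, 45, 22)
Output shape: (9, 119, 22, 11)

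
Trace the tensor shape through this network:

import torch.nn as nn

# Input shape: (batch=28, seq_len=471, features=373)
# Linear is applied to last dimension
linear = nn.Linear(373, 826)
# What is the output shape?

Input shape: (28, 471, 373)
Output shape: (28, 471, 826)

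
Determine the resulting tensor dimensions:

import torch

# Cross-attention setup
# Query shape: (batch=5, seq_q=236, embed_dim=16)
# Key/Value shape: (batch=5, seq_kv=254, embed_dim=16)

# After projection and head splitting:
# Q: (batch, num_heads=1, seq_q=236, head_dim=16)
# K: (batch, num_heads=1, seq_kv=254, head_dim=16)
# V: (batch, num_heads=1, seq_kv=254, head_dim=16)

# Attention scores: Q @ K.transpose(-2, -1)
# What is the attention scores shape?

Input shape: (5, 236, 16)
Output shape: (5, 1, 236, 254)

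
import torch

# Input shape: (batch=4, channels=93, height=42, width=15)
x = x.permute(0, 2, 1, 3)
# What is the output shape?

Input shape: (4, 93, 42, 15)
Output shape: (4, 42, 93, 15)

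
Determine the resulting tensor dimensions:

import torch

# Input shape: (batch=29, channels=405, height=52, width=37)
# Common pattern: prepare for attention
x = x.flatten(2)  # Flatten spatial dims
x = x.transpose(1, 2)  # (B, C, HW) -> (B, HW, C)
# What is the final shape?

Input shape: (29, 405, 52, 37)
  -> after flatten(2): (29, 405, 1924)
Output shape: (29, 1924, 405)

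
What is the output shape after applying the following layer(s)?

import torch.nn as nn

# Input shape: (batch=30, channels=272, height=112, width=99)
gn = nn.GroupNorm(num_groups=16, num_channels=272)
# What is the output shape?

Input shape: (30, 272, 112, 99)
Output shape: (30, 272, 112, 99)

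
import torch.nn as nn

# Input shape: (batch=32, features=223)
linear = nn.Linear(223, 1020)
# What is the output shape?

Input shape: (32, 223)
Output shape: (32, 1020)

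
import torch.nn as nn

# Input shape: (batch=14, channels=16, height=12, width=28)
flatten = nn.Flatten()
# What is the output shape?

Input shape: (14, 16, 12, 28)
Output shape: (14, 5376)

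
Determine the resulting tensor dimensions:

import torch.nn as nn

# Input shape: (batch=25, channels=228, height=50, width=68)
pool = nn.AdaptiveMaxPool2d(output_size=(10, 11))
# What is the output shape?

Input shape: (25, 228, 50, 68)
Output shape: (25, 228, 10, 11)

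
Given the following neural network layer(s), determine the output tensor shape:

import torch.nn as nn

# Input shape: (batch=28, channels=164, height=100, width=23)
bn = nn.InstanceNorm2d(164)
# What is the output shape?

Input shape: (28, 164, 100, 23)
Output shape: (28, 164, 100, 23)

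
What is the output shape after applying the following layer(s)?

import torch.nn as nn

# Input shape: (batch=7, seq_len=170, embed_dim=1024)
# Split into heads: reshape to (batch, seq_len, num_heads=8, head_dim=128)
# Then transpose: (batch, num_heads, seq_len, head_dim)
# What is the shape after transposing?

Input shape: (7, 170, 1024)
  -> after reshape: (7, 170, 8, 128)
Output shape: (7, 8, 170, 128)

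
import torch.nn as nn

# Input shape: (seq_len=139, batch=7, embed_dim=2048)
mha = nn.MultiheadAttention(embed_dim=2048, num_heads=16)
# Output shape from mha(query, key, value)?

Input shape: (139, 7, 2048)
Output shape: (139, 7, 2048)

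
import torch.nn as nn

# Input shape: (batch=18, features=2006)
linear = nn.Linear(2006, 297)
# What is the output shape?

Input shape: (18, 2006)
Output shape: (18, 297)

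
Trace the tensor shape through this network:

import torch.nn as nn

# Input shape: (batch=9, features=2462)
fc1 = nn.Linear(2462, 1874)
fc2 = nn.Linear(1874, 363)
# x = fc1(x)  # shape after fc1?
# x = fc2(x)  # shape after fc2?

Input shape: (9, 2462)
  -> after fc1: (9, 1874)
Output shape: (9, 363)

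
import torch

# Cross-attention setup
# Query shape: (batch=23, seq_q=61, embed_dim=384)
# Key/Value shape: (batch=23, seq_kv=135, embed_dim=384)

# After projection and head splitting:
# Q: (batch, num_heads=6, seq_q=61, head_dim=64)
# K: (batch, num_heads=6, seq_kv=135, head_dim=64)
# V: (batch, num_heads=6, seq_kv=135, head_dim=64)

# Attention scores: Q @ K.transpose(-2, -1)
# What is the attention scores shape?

Input shape: (23, 61, 384)
Output shape: (23, 6, 61, 135)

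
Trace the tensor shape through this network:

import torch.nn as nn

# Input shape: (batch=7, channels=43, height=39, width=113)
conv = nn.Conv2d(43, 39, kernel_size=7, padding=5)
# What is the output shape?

Input shape: (7, 43, 39, 113)
Output shape: (7, 39, 43, 117)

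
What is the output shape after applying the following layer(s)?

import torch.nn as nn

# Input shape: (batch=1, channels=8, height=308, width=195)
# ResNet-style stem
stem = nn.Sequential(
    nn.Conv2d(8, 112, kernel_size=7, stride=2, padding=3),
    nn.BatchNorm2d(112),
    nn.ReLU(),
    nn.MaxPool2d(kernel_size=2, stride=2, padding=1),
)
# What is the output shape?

Input shape: (1, 8, 308, 195)
  -> after Conv2d 7x7 stride=2: (1, 112, 154, 98)
Output shape: (1, 112, 78, 50)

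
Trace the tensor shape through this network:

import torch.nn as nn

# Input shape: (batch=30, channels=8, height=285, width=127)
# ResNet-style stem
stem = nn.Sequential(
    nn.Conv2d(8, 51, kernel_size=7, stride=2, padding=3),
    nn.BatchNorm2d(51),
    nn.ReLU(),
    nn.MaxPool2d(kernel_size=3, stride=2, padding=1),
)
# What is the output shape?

Input shape: (30, 8, 285, 127)
  -> after Conv2d 7x7 stride=2: (30, 51, 143, 64)
Output shape: (30, 51, 72, 32)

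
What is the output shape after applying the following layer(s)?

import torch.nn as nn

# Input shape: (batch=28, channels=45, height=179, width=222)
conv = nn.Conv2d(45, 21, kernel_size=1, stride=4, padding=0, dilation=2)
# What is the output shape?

Input shape: (28, 45, 179, 222)
Output shape: (28, 21, 45, 56)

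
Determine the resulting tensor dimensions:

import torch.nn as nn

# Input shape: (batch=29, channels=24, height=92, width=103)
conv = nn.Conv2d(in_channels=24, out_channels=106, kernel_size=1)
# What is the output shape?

Input shape: (29, 24, 92, 103)
Output shape: (29, 106, 92, 103)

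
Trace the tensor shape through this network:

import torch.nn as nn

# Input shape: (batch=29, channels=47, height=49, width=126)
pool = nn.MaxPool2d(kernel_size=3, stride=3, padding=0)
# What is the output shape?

Input shape: (29, 47, 49, 126)
Output shape: (29, 47, 16, 42)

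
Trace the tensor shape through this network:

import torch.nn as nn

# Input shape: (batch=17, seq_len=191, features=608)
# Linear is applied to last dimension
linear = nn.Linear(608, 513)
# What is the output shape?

Input shape: (17, 191, 608)
Output shape: (17, 191, 513)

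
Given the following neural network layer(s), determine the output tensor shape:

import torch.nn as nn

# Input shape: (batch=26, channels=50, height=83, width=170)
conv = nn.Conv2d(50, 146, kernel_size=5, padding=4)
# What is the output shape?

Input shape: (26, 50, 83, 170)
Output shape: (26, 146, 87, 174)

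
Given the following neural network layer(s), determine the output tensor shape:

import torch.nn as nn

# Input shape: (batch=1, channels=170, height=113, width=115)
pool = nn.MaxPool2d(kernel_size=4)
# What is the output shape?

Input shape: (1, 170, 113, 115)
Output shape: (1, 170, 28, 28)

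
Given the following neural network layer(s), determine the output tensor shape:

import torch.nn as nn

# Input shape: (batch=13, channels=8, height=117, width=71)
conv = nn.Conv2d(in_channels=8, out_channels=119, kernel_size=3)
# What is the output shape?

Input shape: (13, 8, 117, 71)
Output shape: (13, 119, 115, 69)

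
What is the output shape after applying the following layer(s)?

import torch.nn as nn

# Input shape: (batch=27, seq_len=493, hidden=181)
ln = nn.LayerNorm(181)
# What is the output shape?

Input shape: (27, 493, 181)
Output shape: (27, 493, 181)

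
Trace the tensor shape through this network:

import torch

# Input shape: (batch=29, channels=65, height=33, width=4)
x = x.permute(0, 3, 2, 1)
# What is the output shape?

Input shape: (29, 65, 33, 4)
Output shape: (29, 4, 33, 65)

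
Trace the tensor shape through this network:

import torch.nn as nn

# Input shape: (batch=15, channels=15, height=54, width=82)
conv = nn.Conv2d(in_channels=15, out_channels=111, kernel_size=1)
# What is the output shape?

Input shape: (15, 15, 54, 82)
Output shape: (15, 111, 54, 82)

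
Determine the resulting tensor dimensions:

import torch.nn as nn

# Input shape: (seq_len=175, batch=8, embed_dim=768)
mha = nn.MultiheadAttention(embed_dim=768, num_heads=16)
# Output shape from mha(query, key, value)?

Input shape: (175, 8, 768)
Output shape: (175, 8, 768)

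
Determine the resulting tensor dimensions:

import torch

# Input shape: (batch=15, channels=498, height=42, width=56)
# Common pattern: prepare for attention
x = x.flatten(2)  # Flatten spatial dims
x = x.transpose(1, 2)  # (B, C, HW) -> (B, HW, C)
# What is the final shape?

Input shape: (15, 498, 42, 56)
  -> after flatten(2): (15, 498, 2352)
Output shape: (15, 2352, 498)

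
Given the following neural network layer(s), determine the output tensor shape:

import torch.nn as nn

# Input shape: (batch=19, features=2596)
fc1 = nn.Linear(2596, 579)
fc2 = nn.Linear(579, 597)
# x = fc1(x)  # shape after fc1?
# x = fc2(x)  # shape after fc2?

Input shape: (19, 2596)
  -> after fc1: (19, 579)
Output shape: (19, 597)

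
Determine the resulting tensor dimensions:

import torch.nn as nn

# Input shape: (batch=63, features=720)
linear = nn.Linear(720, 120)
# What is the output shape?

Input shape: (63, 720)
Output shape: (63, 120)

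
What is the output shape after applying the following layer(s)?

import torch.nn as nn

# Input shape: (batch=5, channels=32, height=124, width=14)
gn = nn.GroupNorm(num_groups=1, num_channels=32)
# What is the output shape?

Input shape: (5, 32, 124, 14)
Output shape: (5, 32, 124, 14)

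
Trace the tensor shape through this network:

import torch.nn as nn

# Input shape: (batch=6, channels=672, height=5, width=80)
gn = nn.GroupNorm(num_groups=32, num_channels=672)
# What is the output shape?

Input shape: (6, 672, 5, 80)
Output shape: (6, 672, 5, 80)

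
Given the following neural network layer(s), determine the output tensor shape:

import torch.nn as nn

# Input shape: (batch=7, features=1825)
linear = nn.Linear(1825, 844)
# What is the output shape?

Input shape: (7, 1825)
Output shape: (7, 844)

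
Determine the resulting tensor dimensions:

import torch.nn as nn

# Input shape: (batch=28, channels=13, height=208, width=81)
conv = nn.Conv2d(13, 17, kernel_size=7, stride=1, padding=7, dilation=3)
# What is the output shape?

Input shape: (28, 13, 208, 81)
Output shape: (28, 17, 204, 77)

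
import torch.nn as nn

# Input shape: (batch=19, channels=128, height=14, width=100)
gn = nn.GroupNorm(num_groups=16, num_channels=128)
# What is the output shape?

Input shape: (19, 128, 14, 100)
Output shape: (19, 128, 14, 100)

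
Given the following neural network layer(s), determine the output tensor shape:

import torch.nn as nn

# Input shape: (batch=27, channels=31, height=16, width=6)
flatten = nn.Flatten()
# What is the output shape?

Input shape: (27, 31, 16, 6)
Output shape: (27, 2976)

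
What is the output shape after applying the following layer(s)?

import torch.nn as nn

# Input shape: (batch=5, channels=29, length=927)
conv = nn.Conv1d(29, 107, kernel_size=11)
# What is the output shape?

Input shape: (5, 29, 927)
Output shape: (5, 107, 917)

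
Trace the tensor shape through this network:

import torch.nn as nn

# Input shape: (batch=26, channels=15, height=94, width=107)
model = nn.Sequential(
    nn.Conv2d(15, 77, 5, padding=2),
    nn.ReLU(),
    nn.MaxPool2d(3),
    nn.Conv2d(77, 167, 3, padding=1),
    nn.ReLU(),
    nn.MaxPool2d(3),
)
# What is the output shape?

Input shape: (26, 15, 94, 107)
  -> after first Conv2d: (26, 77, 94, 107)
  -> after first MaxPool2d: (26, 77, 31, 35)
  -> after second Conv2d: (26, 167, 31, 35)
Output shape: (26, 167, 10, 11)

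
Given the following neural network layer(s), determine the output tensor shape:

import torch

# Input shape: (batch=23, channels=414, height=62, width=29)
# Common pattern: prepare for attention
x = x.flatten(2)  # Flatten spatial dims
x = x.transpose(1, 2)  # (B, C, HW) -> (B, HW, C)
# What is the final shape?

Input shape: (23, 414, 62, 29)
  -> after flatten(2): (23, 414, 1798)
Output shape: (23, 1798, 414)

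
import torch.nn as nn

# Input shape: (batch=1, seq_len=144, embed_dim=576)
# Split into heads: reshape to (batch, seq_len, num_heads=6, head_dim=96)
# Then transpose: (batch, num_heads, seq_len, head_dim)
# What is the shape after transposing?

Input shape: (1, 144, 576)
  -> after reshape: (1, 144, 6, 96)
Output shape: (1, 6, 144, 96)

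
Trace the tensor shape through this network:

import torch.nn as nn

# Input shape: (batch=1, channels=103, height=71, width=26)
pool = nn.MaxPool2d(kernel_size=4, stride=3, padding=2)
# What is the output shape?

Input shape: (1, 103, 71, 26)
Output shape: (1, 103, 24, 9)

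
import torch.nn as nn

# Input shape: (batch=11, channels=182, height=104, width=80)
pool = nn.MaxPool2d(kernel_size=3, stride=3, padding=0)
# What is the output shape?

Input shape: (11, 182, 104, 80)
Output shape: (11, 182, 34, 26)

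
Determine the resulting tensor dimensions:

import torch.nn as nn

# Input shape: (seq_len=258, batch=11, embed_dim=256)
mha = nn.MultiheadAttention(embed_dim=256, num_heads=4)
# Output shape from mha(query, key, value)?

Input shape: (258, 11, 256)
Output shape: (258, 11, 256)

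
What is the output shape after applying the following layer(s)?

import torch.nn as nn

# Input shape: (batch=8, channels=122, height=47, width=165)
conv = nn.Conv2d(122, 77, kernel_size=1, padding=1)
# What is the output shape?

Input shape: (8, 122, 47, 165)
Output shape: (8, 77, 49, 167)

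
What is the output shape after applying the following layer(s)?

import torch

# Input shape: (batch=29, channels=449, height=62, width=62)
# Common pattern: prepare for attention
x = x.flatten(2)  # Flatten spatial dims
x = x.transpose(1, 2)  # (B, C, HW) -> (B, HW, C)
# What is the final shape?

Input shape: (29, 449, 62, 62)
  -> after flatten(2): (29, 449, 3844)
Output shape: (29, 3844, 449)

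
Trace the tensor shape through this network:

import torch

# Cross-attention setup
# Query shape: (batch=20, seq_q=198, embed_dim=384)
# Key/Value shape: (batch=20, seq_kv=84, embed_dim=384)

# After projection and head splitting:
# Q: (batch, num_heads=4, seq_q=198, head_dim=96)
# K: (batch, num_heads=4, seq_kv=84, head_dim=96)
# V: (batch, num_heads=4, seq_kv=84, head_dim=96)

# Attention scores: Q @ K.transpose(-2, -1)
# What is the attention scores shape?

Input shape: (20, 198, 384)
Output shape: (20, 4, 198, 84)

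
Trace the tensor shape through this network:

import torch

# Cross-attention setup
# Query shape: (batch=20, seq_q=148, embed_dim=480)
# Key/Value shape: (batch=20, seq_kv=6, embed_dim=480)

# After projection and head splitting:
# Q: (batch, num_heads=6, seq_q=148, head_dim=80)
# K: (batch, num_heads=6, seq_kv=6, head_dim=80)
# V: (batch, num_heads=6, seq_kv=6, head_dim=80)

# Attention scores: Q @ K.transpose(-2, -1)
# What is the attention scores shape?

Input shape: (20, 148, 480)
Output shape: (20, 6, 148, 6)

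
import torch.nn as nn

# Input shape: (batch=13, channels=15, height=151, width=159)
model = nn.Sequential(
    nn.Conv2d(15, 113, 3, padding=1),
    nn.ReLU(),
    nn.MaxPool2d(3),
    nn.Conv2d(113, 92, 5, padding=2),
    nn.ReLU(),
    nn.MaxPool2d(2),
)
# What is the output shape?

Input shape: (13, 15, 151, 159)
  -> after first Conv2d: (13, 113, 151, 159)
  -> after first MaxPool2d: (13, 113, 50, 53)
  -> after second Conv2d: (13, 92, 50, 53)
Output shape: (13, 92, 25, 26)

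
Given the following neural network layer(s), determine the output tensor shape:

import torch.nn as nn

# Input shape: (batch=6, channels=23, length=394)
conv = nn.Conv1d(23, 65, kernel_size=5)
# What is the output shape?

Input shape: (6, 23, 394)
Output shape: (6, 65, 390)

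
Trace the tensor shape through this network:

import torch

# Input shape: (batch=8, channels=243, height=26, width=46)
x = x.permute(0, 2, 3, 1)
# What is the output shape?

Input shape: (8, 243, 26, 46)
Output shape: (8, 26, 46, 243)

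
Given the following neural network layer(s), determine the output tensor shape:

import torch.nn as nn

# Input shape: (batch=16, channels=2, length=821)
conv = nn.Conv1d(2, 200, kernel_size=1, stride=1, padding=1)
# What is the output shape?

Input shape: (16, 2, 821)
Output shape: (16, 200, 823)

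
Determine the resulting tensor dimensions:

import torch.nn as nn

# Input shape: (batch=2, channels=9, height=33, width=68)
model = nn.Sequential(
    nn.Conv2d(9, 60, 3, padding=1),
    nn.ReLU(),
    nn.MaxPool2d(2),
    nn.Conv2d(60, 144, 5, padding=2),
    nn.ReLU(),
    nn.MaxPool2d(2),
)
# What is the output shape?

Input shape: (2, 9, 33, 68)
  -> after first Conv2d: (2, 60, 33, 68)
  -> after first MaxPool2d: (2, 60, 16, 34)
  -> after second Conv2d: (2, 144, 16, 34)
Output shape: (2, 144, 8, 17)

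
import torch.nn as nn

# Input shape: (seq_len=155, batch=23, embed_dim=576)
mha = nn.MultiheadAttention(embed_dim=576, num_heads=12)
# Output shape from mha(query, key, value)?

Input shape: (155, 23, 576)
Output shape: (155, 23, 576)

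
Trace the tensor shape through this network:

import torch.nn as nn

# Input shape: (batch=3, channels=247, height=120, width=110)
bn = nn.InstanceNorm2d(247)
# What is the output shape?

Input shape: (3, 247, 120, 110)
Output shape: (3, 247, 120, 110)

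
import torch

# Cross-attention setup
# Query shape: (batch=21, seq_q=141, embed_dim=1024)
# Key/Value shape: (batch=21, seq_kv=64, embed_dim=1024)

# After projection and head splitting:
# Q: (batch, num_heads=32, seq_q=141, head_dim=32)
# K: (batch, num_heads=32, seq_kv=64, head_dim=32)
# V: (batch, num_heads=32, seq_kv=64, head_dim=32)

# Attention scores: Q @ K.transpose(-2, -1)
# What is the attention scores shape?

Input shape: (21, 141, 1024)
Output shape: (21, 32, 141, 64)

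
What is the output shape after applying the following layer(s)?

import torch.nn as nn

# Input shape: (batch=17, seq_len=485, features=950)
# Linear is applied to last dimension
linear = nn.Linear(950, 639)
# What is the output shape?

Input shape: (17, 485, 950)
Output shape: (17, 485, 639)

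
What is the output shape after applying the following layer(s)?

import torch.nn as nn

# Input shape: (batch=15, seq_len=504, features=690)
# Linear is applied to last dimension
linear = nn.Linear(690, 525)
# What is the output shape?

Input shape: (15, 504, 690)
Output shape: (15, 504, 525)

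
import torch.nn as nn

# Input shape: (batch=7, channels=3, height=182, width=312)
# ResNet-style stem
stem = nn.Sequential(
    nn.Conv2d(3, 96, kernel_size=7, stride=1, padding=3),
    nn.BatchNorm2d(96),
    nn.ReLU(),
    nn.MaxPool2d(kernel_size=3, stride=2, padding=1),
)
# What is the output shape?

Input shape: (7, 3, 182, 312)
  -> after Conv2d 7x7 stride=1: (7, 96, 182, 312)
Output shape: (7, 96, 91, 156)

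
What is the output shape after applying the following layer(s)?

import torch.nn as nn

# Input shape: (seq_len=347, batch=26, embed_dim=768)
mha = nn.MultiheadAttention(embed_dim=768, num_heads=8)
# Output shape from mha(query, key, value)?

Input shape: (347, 26, 768)
Output shape: (347, 26, 768)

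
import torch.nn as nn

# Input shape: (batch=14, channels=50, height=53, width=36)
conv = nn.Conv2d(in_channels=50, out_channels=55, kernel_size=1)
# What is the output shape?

Input shape: (14, 50, 53, 36)
Output shape: (14, 55, 53, 36)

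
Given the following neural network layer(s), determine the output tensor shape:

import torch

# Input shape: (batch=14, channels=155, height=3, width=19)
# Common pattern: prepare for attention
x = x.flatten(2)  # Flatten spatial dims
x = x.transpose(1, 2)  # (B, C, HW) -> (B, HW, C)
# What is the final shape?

Input shape: (14, 155, 3, 19)
  -> after flatten(2): (14, 155, 57)
Output shape: (14, 57, 155)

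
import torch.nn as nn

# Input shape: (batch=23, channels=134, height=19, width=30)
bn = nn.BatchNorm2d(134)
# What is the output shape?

Input shape: (23, 134, 19, 30)
Output shape: (23, 134, 19, 30)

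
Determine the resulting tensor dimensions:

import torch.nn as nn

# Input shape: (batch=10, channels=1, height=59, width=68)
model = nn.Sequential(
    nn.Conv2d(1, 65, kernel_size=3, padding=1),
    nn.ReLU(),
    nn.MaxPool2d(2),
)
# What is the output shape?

Input shape: (10, 1, 59, 68)
  -> after Conv2d: (10, 65, 59, 68)
  -> after ReLU: (10, 65, 59, 68)
Output shape: (10, 65, 29, 34)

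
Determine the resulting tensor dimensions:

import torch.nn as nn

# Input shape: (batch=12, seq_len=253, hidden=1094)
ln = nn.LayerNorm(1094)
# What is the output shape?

Input shape: (12, 253, 1094)
Output shape: (12, 253, 1094)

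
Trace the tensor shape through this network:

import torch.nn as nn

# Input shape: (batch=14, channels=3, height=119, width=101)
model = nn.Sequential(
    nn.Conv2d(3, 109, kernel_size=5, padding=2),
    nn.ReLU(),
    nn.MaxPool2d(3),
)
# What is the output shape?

Input shape: (14, 3, 119, 101)
  -> after Conv2d: (14, 109, 119, 101)
  -> after ReLU: (14, 109, 119, 101)
Output shape: (14, 109, 39, 33)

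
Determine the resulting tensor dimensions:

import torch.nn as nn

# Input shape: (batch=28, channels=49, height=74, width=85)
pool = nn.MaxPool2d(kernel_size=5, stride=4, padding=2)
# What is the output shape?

Input shape: (28, 49, 74, 85)
Output shape: (28, 49, 19, 22)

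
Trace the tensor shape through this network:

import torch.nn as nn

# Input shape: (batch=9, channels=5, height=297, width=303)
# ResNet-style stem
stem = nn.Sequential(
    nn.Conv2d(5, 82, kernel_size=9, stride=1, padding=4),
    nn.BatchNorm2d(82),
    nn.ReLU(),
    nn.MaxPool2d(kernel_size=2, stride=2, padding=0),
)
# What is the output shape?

Input shape: (9, 5, 297, 303)
  -> after Conv2d 9x9 stride=1: (9, 82, 297, 303)
Output shape: (9, 82, 148, 151)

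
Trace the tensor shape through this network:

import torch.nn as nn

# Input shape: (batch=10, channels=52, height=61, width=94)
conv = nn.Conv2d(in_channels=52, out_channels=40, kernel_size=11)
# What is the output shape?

Input shape: (10, 52, 61, 94)
Output shape: (10, 40, 51, 84)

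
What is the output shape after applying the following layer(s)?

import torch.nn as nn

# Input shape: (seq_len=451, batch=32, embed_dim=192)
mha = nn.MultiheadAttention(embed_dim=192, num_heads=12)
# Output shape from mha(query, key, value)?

Input shape: (451, 32, 192)
Output shape: (451, 32, 192)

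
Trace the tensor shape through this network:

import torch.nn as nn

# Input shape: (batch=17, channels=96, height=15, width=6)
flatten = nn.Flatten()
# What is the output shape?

Input shape: (17, 96, 15, 6)
Output shape: (17, 8640)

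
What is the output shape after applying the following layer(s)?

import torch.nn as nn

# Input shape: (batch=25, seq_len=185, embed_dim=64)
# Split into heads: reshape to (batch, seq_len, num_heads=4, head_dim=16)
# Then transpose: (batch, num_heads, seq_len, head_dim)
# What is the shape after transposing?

Input shape: (25, 185, 64)
  -> after reshape: (25, 185, 4, 16)
Output shape: (25, 4, 185, 16)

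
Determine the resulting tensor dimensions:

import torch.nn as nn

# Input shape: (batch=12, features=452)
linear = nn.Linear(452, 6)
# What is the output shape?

Input shape: (12, 452)
Output shape: (12, 6)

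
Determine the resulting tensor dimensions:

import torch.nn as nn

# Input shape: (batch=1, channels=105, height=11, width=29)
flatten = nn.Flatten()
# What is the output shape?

Input shape: (1, 105, 11, 29)
Output shape: (1, 33495)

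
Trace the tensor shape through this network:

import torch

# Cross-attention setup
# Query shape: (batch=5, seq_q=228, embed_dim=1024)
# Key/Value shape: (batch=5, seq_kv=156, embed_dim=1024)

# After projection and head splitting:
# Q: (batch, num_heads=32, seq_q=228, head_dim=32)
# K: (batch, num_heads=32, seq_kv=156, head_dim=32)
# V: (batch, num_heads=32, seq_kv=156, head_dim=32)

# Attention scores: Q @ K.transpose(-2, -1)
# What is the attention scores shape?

Input shape: (5, 228, 1024)
Output shape: (5, 32, 228, 156)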